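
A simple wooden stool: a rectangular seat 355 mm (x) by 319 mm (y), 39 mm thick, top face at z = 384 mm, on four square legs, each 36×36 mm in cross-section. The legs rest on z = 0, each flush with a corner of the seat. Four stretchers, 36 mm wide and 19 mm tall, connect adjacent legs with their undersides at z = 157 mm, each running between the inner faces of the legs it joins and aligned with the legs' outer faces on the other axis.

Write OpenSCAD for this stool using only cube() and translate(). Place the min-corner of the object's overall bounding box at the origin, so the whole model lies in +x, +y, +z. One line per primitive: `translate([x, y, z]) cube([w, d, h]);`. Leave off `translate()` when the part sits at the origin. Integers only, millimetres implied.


// leg_h = 384 - 39 = 345
// stretcher span = 355 - 2*36 = 283
translate([0, 0, 345]) cube([355, 319, 39]);
cube([36, 36, 345]);
translate([319, 0, 0]) cube([36, 36, 345]);
translate([0, 283, 0]) cube([36, 36, 345]);
translate([319, 283, 0]) cube([36, 36, 345]);
translate([36, 0, 157]) cube([283, 36, 19]);
translate([36, 283, 157]) cube([283, 36, 19]);
translate([0, 36, 157]) cube([36, 247, 19]);
translate([319, 36, 157]) cube([36, 247, 19]);


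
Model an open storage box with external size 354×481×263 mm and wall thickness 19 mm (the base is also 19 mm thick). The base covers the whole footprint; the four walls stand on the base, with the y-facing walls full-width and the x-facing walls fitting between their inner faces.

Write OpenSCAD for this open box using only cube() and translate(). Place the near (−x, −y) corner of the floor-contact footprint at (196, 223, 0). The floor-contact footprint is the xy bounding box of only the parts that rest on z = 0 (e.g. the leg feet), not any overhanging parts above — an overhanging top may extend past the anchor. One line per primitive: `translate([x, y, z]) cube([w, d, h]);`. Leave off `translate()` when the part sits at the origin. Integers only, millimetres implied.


translate([196, 223, 0]) cube([354, 481, 19]);
translate([196, 223, 19]) cube([354, 19, 244]);
translate([196, 685, 19]) cube([354, 19, 244]);
translate([196, 242, 19]) cube([19, 443, 244]);
translate([531, 242, 19]) cube([19, 443, 244]);


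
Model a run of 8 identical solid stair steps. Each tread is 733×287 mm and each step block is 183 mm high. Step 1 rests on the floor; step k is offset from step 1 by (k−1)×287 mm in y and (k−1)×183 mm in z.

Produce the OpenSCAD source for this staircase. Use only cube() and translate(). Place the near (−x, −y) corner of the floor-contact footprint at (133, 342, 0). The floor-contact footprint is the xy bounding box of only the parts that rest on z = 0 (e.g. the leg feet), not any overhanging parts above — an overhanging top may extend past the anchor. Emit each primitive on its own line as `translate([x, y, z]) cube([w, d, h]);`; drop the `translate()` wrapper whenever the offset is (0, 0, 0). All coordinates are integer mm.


translate([133, 342, 0]) cube([733, 287, 183]);
translate([133, 629, 183]) cube([733, 287, 183]);
translate([133, 916, 366]) cube([733, 287, 183]);
translate([133, 1203, 549]) cube([733, 287, 183]);
translate([133, 1490, 732]) cube([733, 287, 183]);
translate([133, 1777, 915]) cube([733, 287, 183]);
translate([133, 2064, 1098]) cube([733, 287, 183]);
translate([133, 2351, 1281]) cube([733, 287, 183]);


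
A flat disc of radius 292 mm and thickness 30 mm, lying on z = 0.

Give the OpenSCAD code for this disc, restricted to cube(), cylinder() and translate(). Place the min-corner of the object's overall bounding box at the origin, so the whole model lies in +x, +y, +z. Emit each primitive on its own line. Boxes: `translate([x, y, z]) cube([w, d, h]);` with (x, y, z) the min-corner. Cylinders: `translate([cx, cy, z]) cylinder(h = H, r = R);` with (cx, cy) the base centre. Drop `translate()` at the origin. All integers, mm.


translate([292, 292, 0]) cylinder(h = 30, r = 292);


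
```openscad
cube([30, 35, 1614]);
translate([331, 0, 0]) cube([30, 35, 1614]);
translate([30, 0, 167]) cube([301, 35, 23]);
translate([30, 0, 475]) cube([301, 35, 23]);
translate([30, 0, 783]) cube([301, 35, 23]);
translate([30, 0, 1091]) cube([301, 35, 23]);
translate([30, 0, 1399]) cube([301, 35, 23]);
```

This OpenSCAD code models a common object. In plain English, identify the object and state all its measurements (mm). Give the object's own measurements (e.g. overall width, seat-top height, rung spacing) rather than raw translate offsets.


A straight ladder. Two 30×35 mm vertical rails, 1614 mm tall, stand 361 mm apart (outside-to-outside) with their front faces coplanar on the −y side. 5 rungs, each 35 mm deep and 23 mm tall, span between the inner faces of the rails, front faces flush with the rails. The lowest rung's underside is at z = 167 mm and rungs are spaced 308 mm apart (underside to underside).


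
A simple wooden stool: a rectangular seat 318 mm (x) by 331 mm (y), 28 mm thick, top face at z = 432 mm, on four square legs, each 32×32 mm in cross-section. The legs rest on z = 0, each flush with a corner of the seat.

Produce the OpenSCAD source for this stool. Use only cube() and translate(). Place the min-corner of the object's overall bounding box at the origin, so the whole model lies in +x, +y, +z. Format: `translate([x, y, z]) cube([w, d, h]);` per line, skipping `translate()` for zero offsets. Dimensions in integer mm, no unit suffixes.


translate([0, 0, 404]) cube([318, 331, 28]);
cube([32, 32, 404]);
translate([286, 0, 0]) cube([32, 32, 404]);
translate([0, 299, 0]) cube([32, 32, 404]);
translate([286, 299, 0]) cube([32, 32, 404]);


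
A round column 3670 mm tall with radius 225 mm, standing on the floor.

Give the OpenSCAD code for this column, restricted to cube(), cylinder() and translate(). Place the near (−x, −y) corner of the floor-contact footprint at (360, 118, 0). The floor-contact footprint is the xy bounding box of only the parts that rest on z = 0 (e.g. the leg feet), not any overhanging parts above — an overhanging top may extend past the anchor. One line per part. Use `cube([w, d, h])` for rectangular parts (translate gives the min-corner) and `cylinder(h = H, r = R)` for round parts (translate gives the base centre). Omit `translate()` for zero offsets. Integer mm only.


translate([585, 343, 0]) cylinder(h = 3670, r = 225);


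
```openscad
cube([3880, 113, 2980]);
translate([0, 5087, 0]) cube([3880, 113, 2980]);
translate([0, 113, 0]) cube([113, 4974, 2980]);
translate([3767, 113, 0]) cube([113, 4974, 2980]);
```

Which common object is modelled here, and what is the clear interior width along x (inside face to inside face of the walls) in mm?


A house (or room) frame. The interior width is 3654 mm.

Four 2980 mm walls enclosing a rectangle with no floor or roof — a room or house frame. Outside width is 3880 mm and wall thickness is 113 mm, so the interior width is 3880 − 2 × 113 = 3654 mm.


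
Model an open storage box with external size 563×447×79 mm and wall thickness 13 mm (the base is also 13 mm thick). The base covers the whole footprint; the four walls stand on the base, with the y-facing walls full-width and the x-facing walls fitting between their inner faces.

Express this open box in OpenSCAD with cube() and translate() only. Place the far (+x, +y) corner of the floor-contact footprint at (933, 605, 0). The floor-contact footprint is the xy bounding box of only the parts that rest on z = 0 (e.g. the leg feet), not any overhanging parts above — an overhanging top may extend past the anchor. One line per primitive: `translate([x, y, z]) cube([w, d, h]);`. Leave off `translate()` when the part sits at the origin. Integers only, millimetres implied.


translate([370, 158, 0]) cube([563, 447, 13]);
translate([370, 158, 13]) cube([563, 13, 66]);
translate([370, 592, 13]) cube([563, 13, 66]);
translate([370, 171, 13]) cube([13, 421, 66]);
translate([920, 171, 13]) cube([13, 421, 66]);


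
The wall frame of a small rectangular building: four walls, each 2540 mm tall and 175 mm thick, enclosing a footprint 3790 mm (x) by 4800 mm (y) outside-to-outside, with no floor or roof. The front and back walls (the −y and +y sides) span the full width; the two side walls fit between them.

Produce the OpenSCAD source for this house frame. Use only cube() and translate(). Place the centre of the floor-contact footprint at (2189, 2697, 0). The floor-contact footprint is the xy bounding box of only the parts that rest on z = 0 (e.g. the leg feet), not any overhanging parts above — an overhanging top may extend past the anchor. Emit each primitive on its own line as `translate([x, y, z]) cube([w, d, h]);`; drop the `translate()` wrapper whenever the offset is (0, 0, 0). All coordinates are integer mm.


translate([294, 297, 0]) cube([3790, 175, 2540]);
translate([294, 4922, 0]) cube([3790, 175, 2540]);
translate([294, 472, 0]) cube([175, 4450, 2540]);
translate([3909, 472, 0]) cube([175, 4450, 2540]);


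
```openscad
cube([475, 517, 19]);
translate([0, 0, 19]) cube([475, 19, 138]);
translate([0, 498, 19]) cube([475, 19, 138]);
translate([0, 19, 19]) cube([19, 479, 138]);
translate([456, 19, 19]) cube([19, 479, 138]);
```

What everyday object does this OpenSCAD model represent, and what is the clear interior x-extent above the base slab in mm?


An open box. The internal width is 437 mm.

A 475×517 base slab with four walls standing on it — an open box. The base is 475 mm wide and the walls are 19 mm thick, so the internal width is 475 − 2 × 19 = 437 mm.


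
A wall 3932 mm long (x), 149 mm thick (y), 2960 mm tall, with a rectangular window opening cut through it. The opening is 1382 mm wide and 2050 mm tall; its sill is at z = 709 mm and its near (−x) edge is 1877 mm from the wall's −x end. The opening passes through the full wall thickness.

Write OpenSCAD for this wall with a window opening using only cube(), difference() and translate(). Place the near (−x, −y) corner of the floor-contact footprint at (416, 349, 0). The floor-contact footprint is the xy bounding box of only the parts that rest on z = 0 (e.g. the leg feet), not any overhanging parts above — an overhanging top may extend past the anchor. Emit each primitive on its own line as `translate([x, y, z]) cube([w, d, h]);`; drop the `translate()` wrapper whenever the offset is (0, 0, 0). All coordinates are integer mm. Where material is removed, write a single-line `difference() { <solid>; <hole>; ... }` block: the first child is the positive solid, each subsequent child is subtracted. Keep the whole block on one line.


difference() { translate([416, 349, 0]) cube([3932, 149, 2960]); translate([2293, 349, 709]) cube([1382, 149, 2050]); }


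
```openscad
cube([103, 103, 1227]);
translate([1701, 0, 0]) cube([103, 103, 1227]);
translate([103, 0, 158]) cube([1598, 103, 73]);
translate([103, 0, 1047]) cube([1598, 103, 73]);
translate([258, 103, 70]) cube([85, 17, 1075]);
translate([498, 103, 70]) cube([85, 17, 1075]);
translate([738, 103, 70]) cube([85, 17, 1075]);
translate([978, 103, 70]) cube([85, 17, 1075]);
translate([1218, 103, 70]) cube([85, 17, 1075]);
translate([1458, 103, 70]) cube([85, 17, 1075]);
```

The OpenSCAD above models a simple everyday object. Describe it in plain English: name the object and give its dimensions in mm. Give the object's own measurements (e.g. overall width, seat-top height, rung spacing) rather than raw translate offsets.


A fence section. Two 103×103 mm posts, 1227 mm tall, stand on the floor with a clear span of 1598 mm between their inner faces. Two horizontal rails of 103×73 mm section span the gap between the posts with their undersides at z = 158 mm and z = 1047 mm, flush with the posts' −y face. 6 pickets, each 85 mm wide, 17 mm thick and 1075 mm tall, are fixed to the +y face of the rails with their bottoms at z = 70 mm, spaced across the span with a 155 mm gap after the −x post and between neighbouring pickets, with 158 mm left before the +x post.


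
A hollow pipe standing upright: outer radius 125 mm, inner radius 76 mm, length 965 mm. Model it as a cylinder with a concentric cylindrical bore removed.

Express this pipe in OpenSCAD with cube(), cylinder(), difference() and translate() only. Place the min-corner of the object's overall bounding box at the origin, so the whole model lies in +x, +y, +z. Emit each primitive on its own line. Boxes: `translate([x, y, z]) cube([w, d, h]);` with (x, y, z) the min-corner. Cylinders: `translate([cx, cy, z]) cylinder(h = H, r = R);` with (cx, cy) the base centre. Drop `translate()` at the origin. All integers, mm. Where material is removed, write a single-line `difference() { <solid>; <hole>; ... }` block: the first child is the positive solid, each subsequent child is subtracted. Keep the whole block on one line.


difference() { translate([125, 125, 0]) cylinder(h = 965, r = 125); translate([125, 125, 0]) cylinder(h = 965, r = 76); }


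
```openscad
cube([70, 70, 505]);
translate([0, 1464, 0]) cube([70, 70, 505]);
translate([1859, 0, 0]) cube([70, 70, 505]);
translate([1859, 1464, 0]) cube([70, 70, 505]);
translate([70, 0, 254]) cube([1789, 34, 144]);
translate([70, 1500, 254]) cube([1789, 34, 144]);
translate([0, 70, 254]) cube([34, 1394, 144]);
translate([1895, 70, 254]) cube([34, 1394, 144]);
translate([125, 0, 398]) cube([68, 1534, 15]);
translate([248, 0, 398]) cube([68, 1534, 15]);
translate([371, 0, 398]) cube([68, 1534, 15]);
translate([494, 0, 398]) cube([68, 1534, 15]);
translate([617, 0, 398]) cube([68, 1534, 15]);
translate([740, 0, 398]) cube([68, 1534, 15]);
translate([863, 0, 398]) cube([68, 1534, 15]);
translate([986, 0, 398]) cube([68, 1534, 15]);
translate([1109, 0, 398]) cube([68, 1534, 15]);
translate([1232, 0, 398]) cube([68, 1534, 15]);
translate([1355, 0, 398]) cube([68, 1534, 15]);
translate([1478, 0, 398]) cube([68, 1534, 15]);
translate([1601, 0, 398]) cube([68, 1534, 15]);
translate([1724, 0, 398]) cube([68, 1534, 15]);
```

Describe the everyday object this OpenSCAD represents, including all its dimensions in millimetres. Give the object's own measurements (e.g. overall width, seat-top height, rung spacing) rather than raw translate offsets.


A bed frame 1929 mm long (x) by 1534 mm wide (y). Four 70×70 mm corner posts, 505 mm tall, at the corners of the footprint. Four rails of 34 mm thickness and 144 mm height run between adjacent posts with their undersides at z = 254 mm, their outer faces flush with the outside of the frame (the two x-running rails run between the posts' inner faces; the two y-running rails run between the posts' inner faces). 14 slats, each 68 mm wide (x) and 15 mm thick, lie across the top of the two x-running rails, running the full 1534 mm width of the frame in y; along x they sit between the end posts with a 55 mm gap after the −x posts and between neighbouring slats, leaving 67 mm before the +x posts.


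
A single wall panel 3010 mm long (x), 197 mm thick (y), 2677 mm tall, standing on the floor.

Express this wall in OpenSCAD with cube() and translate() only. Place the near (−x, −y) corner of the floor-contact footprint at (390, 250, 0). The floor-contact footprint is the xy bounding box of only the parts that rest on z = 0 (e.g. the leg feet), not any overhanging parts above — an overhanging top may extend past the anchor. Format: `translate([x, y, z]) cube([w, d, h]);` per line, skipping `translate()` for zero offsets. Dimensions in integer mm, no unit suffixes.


translate([390, 250, 0]) cube([3010, 197, 2677]);


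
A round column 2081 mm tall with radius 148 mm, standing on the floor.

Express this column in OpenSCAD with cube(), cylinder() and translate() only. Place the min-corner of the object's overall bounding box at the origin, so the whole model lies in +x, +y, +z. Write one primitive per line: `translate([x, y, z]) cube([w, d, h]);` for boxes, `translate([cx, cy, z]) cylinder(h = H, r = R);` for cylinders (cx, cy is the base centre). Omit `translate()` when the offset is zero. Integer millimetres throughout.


translate([148, 148, 0]) cylinder(h = 2081, r = 148);


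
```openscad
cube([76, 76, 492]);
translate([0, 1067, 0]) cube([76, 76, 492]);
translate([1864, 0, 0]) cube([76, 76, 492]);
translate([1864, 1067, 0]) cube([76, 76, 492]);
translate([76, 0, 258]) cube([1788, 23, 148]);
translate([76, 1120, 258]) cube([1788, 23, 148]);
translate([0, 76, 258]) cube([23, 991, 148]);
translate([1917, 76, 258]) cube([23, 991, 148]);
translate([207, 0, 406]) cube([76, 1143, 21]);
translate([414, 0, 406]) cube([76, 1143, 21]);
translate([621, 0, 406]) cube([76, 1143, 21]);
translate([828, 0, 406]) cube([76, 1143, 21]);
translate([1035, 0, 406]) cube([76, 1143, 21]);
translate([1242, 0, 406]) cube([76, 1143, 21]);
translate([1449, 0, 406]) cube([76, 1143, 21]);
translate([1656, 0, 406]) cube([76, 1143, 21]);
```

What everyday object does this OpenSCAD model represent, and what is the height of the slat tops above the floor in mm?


A bed frame. The slat-top height is 427 mm.

Four posts, four rails, and a row of slats — a bed frame. Slats sit on the rails at z = 258 + 148 = 406; with slat thickness 21, the top is 427 mm.


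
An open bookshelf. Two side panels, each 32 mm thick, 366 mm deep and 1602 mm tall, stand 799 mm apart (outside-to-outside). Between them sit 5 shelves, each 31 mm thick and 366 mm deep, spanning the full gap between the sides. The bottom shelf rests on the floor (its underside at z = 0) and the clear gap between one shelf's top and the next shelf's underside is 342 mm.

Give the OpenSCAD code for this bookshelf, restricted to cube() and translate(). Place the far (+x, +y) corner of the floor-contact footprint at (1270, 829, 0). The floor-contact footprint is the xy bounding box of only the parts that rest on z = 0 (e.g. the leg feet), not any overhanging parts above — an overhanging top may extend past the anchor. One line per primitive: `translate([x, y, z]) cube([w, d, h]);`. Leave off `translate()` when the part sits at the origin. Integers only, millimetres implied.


translate([471, 463, 0]) cube([32, 366, 1602]);
translate([1238, 463, 0]) cube([32, 366, 1602]);
translate([503, 463, 0]) cube([735, 366, 31]);
translate([503, 463, 373]) cube([735, 366, 31]);
translate([503, 463, 746]) cube([735, 366, 31]);
translate([503, 463, 1119]) cube([735, 366, 31]);
translate([503, 463, 1492]) cube([735, 366, 31]);


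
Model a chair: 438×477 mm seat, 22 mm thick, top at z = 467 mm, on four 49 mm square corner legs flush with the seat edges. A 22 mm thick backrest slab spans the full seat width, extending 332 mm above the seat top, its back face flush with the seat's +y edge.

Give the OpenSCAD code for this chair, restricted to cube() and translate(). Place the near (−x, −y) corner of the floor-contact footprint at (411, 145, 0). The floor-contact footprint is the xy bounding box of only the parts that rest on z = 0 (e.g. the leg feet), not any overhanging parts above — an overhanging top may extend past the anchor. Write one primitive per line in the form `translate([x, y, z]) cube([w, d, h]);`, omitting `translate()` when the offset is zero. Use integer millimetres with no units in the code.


// leg_h = 467 - 22 = 445
translate([411, 145, 445]) cube([438, 477, 22]);
translate([411, 145, 0]) cube([49, 49, 445]);
translate([800, 145, 0]) cube([49, 49, 445]);
translate([411, 573, 0]) cube([49, 49, 445]);
translate([800, 573, 0]) cube([49, 49, 445]);
translate([411, 600, 467]) cube([438, 22, 332]);


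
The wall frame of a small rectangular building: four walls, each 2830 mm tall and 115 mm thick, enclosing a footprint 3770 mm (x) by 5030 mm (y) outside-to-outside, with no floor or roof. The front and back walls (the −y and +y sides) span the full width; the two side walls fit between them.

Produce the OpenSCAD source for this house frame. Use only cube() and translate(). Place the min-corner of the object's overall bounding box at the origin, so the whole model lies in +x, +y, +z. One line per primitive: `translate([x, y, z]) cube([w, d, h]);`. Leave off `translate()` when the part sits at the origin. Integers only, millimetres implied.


cube([3770, 115, 2830]);
translate([0, 4915, 0]) cube([3770, 115, 2830]);
translate([0, 115, 0]) cube([115, 4800, 2830]);
translate([3655, 115, 0]) cube([115, 4800, 2830]);


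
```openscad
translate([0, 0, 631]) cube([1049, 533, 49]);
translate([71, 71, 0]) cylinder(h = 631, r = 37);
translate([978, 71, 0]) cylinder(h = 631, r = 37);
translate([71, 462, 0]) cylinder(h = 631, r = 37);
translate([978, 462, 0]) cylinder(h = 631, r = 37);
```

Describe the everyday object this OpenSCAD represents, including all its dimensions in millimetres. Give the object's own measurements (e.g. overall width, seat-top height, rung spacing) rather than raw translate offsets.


A table: top 1049 mm (x) × 533 mm (y), 49 mm thick, upper face at z = 680 mm, on four round legs of 74 mm diameter, each leg's bounding box inset 34 mm from the nearest pair of top edges from z = 0 to the bottom of the top.


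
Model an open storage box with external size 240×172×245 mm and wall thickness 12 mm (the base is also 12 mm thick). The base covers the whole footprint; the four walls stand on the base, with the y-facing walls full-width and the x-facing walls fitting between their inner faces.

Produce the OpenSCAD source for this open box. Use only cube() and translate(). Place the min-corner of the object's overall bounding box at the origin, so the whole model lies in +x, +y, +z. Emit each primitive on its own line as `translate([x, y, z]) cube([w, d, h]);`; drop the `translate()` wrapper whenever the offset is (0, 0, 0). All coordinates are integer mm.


cube([240, 172, 12]);
translate([0, 0, 12]) cube([240, 12, 233]);
translate([0, 160, 12]) cube([240, 12, 233]);
translate([0, 12, 12]) cube([12, 148, 233]);
translate([228, 12, 12]) cube([12, 148, 233]);


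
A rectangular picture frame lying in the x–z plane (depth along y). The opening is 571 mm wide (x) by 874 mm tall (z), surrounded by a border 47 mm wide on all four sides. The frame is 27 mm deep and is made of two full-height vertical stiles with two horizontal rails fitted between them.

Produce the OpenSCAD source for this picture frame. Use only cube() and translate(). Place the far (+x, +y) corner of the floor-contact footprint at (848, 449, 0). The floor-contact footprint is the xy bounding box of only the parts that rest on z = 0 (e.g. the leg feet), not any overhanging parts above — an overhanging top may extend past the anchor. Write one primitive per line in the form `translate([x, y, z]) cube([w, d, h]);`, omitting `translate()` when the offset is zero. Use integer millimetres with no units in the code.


translate([183, 422, 0]) cube([47, 27, 968]);
translate([801, 422, 0]) cube([47, 27, 968]);
translate([230, 422, 0]) cube([571, 27, 47]);
translate([230, 422, 921]) cube([571, 27, 47]);


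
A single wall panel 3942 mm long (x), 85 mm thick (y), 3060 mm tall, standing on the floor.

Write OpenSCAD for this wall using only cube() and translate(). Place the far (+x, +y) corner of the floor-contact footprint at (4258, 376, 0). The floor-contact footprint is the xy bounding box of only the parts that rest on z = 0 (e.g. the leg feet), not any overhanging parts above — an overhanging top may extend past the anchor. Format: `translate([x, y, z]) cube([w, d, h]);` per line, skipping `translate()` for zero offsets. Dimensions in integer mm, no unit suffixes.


translate([316, 291, 0]) cube([3942, 85, 3060]);


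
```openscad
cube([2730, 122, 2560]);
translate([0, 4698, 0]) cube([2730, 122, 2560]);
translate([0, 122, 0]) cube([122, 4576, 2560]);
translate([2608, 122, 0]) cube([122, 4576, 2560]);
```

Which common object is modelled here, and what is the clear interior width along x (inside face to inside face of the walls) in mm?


A house (or room) frame. The interior width is 2486 mm.

Four 2560 mm walls enclosing a rectangle with no floor or roof — a room or house frame. Outside width is 2730 mm and wall thickness is 122 mm, so the interior width is 2730 − 2 × 122 = 2486 mm.


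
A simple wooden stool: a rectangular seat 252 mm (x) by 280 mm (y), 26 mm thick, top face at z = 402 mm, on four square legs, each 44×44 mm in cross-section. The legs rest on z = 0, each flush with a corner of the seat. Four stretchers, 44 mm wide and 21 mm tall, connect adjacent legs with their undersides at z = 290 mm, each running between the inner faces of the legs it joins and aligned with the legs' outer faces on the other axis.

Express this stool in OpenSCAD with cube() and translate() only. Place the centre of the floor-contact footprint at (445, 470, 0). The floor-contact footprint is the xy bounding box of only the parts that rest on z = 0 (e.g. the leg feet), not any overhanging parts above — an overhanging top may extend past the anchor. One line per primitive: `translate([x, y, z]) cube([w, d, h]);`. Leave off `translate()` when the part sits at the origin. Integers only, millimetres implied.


translate([319, 330, 376]) cube([252, 280, 26]);
translate([319, 330, 0]) cube([44, 44, 376]);
translate([527, 330, 0]) cube([44, 44, 376]);
translate([319, 566, 0]) cube([44, 44, 376]);
translate([527, 566, 0]) cube([44, 44, 376]);
translate([363, 330, 290]) cube([164, 44, 21]);
translate([363, 566, 290]) cube([164, 44, 21]);
translate([319, 374, 290]) cube([44, 192, 21]);
translate([527, 374, 290]) cube([44, 192, 21]);


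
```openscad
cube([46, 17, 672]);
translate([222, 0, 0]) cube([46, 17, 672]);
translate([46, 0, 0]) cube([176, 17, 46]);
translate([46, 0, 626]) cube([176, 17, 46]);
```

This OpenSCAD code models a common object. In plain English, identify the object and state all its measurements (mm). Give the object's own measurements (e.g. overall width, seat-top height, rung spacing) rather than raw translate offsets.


A rectangular picture frame lying in the x–z plane (depth along y). The opening is 176 mm wide (x) by 580 mm tall (z), surrounded by a border 46 mm wide on all four sides. The frame is 17 mm deep and is made of two full-height vertical stiles with two horizontal rails fitted between them.


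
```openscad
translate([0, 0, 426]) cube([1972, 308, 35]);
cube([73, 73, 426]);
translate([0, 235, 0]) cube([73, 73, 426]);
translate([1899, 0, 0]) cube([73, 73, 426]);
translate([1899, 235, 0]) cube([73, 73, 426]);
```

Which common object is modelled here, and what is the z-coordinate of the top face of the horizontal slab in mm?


A bench. The seat-top height is 461 mm.

A long slab on four corner posts — a bench. The slab sits at z = 426 with thickness 35, so the top is 426 + 35 = 461 mm.


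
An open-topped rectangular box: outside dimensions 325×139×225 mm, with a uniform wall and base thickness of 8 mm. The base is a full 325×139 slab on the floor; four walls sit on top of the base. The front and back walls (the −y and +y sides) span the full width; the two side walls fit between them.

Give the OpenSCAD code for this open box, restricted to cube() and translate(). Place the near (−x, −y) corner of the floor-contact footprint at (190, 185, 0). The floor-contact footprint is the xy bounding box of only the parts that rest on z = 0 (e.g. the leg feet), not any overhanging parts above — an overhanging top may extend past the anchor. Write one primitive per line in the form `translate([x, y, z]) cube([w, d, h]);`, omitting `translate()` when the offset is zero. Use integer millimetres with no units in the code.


translate([190, 185, 0]) cube([325, 139, 8]);
translate([190, 185, 8]) cube([325, 8, 217]);
translate([190, 316, 8]) cube([325, 8, 217]);
translate([190, 193, 8]) cube([8, 123, 217]);
translate([507, 193, 8]) cube([8, 123, 217]);


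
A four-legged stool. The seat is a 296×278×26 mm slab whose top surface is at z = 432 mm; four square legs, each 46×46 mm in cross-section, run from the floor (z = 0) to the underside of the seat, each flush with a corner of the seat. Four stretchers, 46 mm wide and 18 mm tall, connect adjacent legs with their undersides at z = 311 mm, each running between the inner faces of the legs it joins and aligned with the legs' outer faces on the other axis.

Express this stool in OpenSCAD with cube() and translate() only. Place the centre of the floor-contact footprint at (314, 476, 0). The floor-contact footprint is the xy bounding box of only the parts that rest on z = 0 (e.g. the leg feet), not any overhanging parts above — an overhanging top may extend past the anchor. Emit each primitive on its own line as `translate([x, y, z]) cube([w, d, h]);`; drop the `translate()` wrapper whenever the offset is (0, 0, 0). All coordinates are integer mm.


translate([166, 337, 406]) cube([296, 278, 26]);
translate([166, 337, 0]) cube([46, 46, 406]);
translate([416, 337, 0]) cube([46, 46, 406]);
translate([166, 569, 0]) cube([46, 46, 406]);
translate([416, 569, 0]) cube([46, 46, 406]);
translate([212, 337, 311]) cube([204, 46, 18]);
translate([212, 569, 311]) cube([204, 46, 18]);
translate([166, 383, 311]) cube([46, 186, 18]);
translate([416, 383, 311]) cube([46, 186, 18]);


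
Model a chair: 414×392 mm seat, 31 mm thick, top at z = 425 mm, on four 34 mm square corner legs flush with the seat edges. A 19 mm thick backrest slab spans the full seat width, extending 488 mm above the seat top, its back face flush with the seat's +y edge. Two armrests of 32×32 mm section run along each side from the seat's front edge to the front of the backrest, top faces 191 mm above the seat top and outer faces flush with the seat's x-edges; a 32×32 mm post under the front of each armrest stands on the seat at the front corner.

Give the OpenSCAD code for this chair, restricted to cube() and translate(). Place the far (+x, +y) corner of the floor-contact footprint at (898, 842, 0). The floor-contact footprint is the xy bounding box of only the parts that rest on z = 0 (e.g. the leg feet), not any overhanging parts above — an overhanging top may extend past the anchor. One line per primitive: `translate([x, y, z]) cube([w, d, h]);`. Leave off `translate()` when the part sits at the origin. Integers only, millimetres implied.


translate([484, 450, 394]) cube([414, 392, 31]);
translate([484, 450, 0]) cube([34, 34, 394]);
translate([864, 450, 0]) cube([34, 34, 394]);
translate([484, 808, 0]) cube([34, 34, 394]);
translate([864, 808, 0]) cube([34, 34, 394]);
translate([484, 823, 425]) cube([414, 19, 488]);
translate([484, 450, 584]) cube([32, 373, 32]);
translate([866, 450, 584]) cube([32, 373, 32]);
translate([484, 450, 425]) cube([32, 32, 159]);
translate([866, 450, 425]) cube([32, 32, 159]);


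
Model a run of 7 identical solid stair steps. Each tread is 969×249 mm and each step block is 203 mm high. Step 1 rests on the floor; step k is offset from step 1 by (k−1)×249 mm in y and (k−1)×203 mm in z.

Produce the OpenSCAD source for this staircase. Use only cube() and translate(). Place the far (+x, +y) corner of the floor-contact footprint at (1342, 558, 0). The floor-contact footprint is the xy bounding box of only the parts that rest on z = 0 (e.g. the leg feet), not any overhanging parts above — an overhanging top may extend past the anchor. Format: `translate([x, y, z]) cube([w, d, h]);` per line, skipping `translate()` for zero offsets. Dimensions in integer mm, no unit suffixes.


translate([373, 309, 0]) cube([969, 249, 203]);
translate([373, 558, 203]) cube([969, 249, 203]);
translate([373, 807, 406]) cube([969, 249, 203]);
translate([373, 1056, 609]) cube([969, 249, 203]);
translate([373, 1305, 812]) cube([969, 249, 203]);
translate([373, 1554, 1015]) cube([969, 249, 203]);
translate([373, 1803, 1218]) cube([969, 249, 203]);


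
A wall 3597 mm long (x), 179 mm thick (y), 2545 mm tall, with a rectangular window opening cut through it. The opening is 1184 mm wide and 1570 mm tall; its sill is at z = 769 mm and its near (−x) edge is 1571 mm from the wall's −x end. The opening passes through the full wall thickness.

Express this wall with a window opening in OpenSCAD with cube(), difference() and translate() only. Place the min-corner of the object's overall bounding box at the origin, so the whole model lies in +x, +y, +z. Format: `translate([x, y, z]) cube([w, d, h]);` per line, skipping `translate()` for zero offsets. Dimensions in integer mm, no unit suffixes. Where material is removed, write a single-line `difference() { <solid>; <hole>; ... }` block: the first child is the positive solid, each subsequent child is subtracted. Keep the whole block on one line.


difference() { cube([3597, 179, 2545]); translate([1571, 0, 769]) cube([1184, 179, 1570]); }


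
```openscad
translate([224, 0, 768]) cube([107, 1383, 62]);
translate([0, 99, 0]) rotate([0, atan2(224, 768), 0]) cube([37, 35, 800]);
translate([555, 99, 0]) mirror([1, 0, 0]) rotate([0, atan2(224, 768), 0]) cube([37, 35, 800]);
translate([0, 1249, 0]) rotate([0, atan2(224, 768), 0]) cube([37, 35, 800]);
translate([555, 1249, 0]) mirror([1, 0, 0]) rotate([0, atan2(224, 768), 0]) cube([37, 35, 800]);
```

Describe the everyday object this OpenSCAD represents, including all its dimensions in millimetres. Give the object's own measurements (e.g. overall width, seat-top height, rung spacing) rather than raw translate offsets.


A sawhorse. A 107×1383×62 mm beam (x, y, z) sits on two A-frame leg pairs. Each pair is two raked legs of 37×35 mm section (35 mm along y) splaying symmetrically in x. Each leg rises 768 mm vertically over 224 mm of horizontal reach and is 800 mm long along its own axis. Every leg's outer bottom edge rests on the floor and its outer top edge meets a bottom edge of the beam — the left legs (tilting toward +x) meet the beam's −x bottom edge, the right legs (their mirror images, tilting toward −x) meet its +x bottom edge — so the leg tops tuck under the beam, the beam's underside is 768 mm above the floor, and the feet are 555 mm apart outside-to-outside with the beam centred between them. The two leg pairs are set in 99 mm from either end of the beam.


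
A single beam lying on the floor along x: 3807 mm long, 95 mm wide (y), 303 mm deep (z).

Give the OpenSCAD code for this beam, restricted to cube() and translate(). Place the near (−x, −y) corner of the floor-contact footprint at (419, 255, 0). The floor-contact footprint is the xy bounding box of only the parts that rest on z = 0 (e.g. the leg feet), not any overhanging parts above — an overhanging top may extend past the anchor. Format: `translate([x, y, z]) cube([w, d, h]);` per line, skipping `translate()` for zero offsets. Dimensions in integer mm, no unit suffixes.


translate([419, 255, 0]) cube([3807, 95, 303]);


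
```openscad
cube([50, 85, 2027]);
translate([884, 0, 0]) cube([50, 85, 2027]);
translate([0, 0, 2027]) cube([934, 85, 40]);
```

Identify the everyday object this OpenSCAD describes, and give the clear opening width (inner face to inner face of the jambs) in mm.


A door frame. The clear opening width is 834 mm.

Two 2027 mm tall posts with a header on top — a door frame. The left jamb is 50 mm wide at x = 0; the right jamb starts at x = 884. The clear opening is 884 − 50 = 834 mm.


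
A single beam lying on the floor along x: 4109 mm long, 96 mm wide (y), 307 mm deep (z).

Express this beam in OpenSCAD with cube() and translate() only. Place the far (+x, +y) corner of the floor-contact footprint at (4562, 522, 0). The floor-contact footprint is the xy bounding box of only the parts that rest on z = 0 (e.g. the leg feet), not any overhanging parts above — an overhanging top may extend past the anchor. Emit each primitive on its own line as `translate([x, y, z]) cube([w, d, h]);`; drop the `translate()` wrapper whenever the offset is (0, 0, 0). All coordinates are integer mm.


translate([453, 426, 0]) cube([4109, 96, 307]);


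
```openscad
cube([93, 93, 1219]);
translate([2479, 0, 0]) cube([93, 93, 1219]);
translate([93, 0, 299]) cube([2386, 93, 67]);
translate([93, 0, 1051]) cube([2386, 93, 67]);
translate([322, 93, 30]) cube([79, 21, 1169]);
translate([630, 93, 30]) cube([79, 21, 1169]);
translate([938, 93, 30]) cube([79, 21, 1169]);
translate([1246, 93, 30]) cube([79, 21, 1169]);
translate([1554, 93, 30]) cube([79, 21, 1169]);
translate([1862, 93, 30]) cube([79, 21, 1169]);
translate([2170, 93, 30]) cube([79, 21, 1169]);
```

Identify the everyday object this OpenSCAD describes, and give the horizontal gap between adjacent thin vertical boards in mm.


A fence section. The picket gap is 229 mm.

Two posts, two rails, 7 pickets — a fence section. Span 2386 mm holds 7 pickets of 79 mm with 8 equal gaps: ⌊(2386 − 7·79) / 8⌋ = 229 mm.


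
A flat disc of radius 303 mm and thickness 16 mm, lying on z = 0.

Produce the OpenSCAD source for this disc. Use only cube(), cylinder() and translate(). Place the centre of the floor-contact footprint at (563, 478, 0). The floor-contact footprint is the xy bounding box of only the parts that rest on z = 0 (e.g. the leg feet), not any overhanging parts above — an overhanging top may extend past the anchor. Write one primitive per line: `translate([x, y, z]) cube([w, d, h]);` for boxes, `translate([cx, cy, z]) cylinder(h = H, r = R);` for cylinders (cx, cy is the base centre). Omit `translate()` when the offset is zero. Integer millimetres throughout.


translate([563, 478, 0]) cylinder(h = 16, r = 303);


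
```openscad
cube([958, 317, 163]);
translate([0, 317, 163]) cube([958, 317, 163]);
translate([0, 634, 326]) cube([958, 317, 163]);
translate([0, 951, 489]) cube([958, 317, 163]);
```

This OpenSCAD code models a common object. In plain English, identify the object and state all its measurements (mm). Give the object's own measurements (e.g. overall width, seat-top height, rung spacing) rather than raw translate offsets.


A straight staircase of 4 solid steps. Each step is 958 mm wide (x), 317 mm deep (y, the going) and 163 mm tall (the rise). The first step rests on the floor; each subsequent step sits one going further in +y and one rise higher in +z, directly behind and above the previous step with no overlap.


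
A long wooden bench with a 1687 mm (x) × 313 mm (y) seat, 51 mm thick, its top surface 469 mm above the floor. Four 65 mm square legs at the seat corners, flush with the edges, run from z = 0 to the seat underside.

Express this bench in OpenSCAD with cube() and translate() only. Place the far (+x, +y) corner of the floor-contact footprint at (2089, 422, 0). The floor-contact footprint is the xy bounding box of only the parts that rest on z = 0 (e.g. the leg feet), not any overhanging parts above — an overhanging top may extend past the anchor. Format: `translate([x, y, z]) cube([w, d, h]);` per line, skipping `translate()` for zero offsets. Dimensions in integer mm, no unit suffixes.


translate([402, 109, 418]) cube([1687, 313, 51]);
translate([402, 109, 0]) cube([65, 65, 418]);
translate([402, 357, 0]) cube([65, 65, 418]);
translate([2024, 109, 0]) cube([65, 65, 418]);
translate([2024, 357, 0]) cube([65, 65, 418]);


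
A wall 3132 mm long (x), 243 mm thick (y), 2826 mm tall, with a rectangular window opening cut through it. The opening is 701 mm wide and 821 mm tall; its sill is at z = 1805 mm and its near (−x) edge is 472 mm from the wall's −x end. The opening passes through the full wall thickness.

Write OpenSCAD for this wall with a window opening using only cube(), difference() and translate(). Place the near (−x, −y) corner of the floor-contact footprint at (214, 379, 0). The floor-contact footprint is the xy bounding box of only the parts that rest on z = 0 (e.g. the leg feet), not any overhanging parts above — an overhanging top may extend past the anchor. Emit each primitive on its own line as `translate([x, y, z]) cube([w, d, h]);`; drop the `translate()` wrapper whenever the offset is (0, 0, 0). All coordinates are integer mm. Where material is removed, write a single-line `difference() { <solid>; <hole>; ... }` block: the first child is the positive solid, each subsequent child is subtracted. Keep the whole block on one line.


difference() { translate([214, 379, 0]) cube([3132, 243, 2826]); translate([686, 379, 1805]) cube([701, 243, 821]); }
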